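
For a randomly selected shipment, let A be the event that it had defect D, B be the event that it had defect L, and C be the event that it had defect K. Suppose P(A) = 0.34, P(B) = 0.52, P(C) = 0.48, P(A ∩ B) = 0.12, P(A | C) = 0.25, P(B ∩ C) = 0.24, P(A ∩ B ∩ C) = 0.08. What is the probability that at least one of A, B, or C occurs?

P(A ∩ C) = P(C)·P(A|C) = 0.48 × 0.25 = 0.12
Apply inclusion-exclusion:
P(A ∪ B ∪ C) = 0.34 + 0.52 + 0.48 − 0.12 − 0.12 − 0.24 + 0.08 = 0.94

0.94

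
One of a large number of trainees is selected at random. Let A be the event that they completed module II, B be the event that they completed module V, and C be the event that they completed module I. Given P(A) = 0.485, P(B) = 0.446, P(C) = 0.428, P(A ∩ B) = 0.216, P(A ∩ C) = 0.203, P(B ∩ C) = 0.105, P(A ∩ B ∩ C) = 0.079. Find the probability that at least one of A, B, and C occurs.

0.914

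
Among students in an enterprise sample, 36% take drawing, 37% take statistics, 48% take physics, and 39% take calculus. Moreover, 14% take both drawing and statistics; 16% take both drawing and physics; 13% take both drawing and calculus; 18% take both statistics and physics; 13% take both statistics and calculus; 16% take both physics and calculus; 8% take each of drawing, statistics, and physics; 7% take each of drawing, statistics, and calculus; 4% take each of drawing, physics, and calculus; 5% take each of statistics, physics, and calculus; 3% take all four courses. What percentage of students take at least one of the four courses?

By inclusion–exclusion:
P(≥1) = 36 + 37 + 48 + 39 − 14 − 16 − 13 − 18 − 13 − 16 + 8 + 7 + 4 + 5 − 3 = 91%

91%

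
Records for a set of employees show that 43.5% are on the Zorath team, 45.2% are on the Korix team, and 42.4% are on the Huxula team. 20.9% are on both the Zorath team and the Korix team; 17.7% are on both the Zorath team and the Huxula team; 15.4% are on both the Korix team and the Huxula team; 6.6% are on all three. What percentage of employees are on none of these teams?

16.3%

Using inclusion–exclusion:
P(at least one) = 43.5 + 45.2 + 42.4 − 20.9 − 17.7 − 15.4 + 6.6 = 83.7%
P(none) = 100% − 83.7% = 16.3%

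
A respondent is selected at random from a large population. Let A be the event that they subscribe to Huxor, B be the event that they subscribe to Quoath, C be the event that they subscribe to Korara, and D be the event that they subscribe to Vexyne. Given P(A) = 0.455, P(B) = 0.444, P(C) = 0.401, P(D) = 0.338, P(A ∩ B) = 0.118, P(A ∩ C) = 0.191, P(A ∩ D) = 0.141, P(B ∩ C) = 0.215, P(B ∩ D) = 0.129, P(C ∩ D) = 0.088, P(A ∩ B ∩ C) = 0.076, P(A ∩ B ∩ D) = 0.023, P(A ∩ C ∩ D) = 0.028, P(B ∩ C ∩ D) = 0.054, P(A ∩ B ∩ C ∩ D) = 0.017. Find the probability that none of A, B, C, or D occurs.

0.080

By inclusion–exclusion:
P(A ∪ B ∪ C ∪ D) = 0.455 + 0.444 + 0.401 + 0.338 − 0.118 − 0.191 − 0.141 − 0.215 − 0.129 − 0.088 + 0.076 + 0.023 + 0.028 + 0.054 − 0.017 = 0.920
P(none) = 1 − 0.920 = 0.080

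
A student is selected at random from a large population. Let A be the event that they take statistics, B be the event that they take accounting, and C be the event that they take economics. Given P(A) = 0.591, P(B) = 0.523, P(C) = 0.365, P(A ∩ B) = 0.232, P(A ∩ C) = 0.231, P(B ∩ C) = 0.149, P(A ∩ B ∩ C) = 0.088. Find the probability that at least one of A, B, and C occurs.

Using inclusion–exclusion:
P(A ∪ B ∪ C) = 0.591 + 0.523 + 0.365 − 0.232 − 0.231 − 0.149 + 0.088 = 0.955

0.955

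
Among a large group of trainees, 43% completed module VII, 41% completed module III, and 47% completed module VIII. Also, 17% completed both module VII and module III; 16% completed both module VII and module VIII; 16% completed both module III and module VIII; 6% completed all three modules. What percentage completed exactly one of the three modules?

51%

By inclusion–exclusion (exactly-one form):
P(exactly one) = 43 + 41 + 47 − 2·17 − 2·16 − 2·16 + 3·6 = 51%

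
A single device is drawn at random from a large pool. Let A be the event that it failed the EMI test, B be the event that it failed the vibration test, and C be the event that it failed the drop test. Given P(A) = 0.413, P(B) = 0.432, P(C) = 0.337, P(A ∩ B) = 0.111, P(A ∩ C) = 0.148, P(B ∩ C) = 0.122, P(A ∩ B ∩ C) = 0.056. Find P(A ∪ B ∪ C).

P(A ∪ B ∪ C) = 0.413 + 0.432 + 0.337 − 0.111 − 0.148 − 0.122 + 0.056 = 0.857

0.857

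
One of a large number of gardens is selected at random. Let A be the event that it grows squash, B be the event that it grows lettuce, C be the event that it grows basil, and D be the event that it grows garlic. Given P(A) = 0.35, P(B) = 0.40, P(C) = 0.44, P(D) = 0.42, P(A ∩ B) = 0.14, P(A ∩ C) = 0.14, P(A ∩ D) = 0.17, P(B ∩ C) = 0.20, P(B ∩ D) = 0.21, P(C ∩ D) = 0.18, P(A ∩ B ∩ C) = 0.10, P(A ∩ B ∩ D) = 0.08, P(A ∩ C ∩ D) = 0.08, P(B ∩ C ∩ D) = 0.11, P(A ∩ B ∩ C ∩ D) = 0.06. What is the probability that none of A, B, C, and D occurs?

By inclusion-exclusion,
P(A ∪ B ∪ C ∪ D) = 0.35 + 0.40 + 0.44 + 0.42 − 0.14 − 0.14 − 0.17 − 0.20 − 0.21 − 0.18 + 0.10 + 0.08 + 0.08 + 0.11 − 0.06 = 0.88
P(none) = 1 − 0.88 = 0.12

0.12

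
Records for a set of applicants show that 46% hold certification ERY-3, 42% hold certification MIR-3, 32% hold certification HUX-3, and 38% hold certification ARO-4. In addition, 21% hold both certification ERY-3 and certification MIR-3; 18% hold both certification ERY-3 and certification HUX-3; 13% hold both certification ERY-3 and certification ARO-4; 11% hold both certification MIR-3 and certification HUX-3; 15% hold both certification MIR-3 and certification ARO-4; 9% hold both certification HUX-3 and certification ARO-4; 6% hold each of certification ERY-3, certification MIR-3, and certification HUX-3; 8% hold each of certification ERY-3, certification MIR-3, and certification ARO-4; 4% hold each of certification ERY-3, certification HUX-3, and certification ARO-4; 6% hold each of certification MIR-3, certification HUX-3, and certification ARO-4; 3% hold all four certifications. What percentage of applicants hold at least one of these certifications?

92%

Apply inclusion-exclusion:
P(at least one) = 46 + 42 + 32 + 38 − 21 − 18 − 13 − 11 − 15 − 9 + 6 + 8 + 4 + 6 − 3 = 92%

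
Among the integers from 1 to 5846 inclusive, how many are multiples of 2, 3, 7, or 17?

Inclusion–exclusion gives
2923 + 1948 + 835 + 343 − 974 − 417 − 171 − 278 − 114 − 49 + 139 + 57 + 24 + 16 − 8 = 4274

4274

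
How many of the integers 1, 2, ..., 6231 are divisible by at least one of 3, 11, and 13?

2746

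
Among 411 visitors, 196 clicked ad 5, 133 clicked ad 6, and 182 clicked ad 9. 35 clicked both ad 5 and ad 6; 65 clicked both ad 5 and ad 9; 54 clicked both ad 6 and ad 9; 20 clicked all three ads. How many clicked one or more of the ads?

377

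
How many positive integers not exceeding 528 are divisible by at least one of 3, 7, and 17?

176 + 75 + 31 − 25 − 10 − 4 + 1 = 244

244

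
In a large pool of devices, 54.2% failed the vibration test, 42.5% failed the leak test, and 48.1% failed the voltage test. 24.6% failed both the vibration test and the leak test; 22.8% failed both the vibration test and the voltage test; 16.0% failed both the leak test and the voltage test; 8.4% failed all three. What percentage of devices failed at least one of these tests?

89.8%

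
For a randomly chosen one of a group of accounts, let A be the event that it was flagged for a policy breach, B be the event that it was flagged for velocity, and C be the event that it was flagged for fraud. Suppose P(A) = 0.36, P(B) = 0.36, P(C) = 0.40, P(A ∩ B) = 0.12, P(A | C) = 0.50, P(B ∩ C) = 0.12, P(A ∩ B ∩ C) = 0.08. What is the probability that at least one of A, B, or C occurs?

0.76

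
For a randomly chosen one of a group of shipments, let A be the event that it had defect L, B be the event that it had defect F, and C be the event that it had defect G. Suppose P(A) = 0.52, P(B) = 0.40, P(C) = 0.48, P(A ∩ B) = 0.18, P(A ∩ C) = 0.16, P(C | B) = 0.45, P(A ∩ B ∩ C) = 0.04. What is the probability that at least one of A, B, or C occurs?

0.92

P(B ∩ C) = P(B)·P(C|B) = 0.40 × 0.45 = 0.18
By inclusion–exclusion:
P(A ∪ B ∪ C) = 0.52 + 0.40 + 0.48 − 0.18 − 0.16 − 0.18 + 0.04 = 0.92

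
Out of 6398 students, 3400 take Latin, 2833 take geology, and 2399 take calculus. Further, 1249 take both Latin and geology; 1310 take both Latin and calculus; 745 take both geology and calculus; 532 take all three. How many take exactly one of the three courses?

3620

N(exactly one) = 3400 + 2833 + 2399 − 2·1249 − 2·1310 − 2·745 + 3·532 = 3620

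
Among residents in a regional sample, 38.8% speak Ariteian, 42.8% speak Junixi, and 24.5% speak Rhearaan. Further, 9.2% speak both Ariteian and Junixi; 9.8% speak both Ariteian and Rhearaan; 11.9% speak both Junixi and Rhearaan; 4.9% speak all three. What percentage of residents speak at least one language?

By inclusion-exclusion,
P(union) = 38.8 + 42.8 + 24.5 − 9.2 − 9.8 − 11.9 + 4.9 = 80.1%

80.1%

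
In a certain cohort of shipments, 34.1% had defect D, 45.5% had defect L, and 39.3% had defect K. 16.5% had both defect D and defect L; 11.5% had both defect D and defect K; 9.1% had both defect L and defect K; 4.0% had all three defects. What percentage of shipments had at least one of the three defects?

Apply inclusion-exclusion:
P(union) = 34.1 + 45.5 + 39.3 − 16.5 − 11.5 − 9.1 + 4.0 = 85.8%

85.8%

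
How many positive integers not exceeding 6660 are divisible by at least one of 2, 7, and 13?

Using inclusion–exclusion:
⌊6660/2⌋ + ⌊6660/7⌋ + ⌊6660/13⌋ − ⌊6660/14⌋ − ⌊6660/26⌋ − ⌊6660/91⌋ + ⌊6660/182⌋ = 3330 + 951 + 512 − 475 − 256 − 73 + 36 = 4025

4025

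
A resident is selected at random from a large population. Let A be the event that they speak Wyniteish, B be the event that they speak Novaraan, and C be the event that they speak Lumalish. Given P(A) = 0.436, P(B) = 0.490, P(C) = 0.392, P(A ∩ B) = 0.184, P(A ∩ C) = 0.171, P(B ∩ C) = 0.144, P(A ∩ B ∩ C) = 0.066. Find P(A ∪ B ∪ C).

P(A ∪ B ∪ C) = 0.436 + 0.490 + 0.392 − 0.184 − 0.171 − 0.144 + 0.066 = 0.885

0.885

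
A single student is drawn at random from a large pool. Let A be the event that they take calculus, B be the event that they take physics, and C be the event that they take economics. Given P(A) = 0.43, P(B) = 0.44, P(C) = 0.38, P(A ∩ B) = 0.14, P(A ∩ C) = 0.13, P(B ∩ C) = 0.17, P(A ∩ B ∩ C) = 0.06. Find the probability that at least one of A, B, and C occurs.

0.87

Apply inclusion-exclusion:
P(A ∪ B ∪ C) = 0.43 + 0.44 + 0.38 − 0.14 − 0.13 − 0.17 + 0.06 = 0.87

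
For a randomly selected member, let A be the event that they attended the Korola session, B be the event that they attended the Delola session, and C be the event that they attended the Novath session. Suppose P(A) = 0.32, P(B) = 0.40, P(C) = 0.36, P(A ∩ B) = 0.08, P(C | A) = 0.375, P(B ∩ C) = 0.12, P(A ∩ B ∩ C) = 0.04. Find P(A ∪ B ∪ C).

P(A ∩ C) = P(A)·P(C|A) = 0.32 × 0.375 = 0.12
By inclusion-exclusion,
P(A ∪ B ∪ C) = 0.32 + 0.40 + 0.36 − 0.08 − 0.12 − 0.12 + 0.04 = 0.80

0.80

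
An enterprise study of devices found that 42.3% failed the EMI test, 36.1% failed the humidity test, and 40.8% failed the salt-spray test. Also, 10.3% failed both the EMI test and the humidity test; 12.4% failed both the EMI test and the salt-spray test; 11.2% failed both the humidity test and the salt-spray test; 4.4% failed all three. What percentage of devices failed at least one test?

89.7%

P(≥1) = 42.3 + 36.1 + 40.8 − 10.3 − 12.4 − 11.2 + 4.4 = 89.7%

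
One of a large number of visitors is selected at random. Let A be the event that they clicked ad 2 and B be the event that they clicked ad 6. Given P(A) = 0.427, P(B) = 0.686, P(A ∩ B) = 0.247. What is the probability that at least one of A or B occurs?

P(A ∪ B) = 0.427 + 0.686 − 0.247 = 0.866

0.866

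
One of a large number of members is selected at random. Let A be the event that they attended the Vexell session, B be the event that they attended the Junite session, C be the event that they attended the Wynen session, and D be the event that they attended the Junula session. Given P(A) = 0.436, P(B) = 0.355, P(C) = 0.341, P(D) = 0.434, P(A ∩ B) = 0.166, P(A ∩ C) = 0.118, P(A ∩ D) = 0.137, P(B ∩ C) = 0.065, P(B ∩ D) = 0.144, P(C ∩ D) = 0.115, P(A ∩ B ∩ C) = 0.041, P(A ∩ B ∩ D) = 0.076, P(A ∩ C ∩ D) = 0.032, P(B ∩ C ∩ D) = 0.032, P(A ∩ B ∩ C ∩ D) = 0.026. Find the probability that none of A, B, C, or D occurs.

0.024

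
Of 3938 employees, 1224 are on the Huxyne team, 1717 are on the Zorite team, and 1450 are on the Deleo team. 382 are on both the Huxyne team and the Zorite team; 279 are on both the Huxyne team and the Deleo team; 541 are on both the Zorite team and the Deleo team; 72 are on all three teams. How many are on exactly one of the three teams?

2203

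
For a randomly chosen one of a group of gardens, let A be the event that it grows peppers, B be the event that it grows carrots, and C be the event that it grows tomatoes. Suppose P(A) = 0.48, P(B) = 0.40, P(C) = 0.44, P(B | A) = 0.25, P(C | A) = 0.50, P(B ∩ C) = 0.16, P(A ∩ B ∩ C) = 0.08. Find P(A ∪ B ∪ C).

0.88

P(A ∩ B) = P(A)·P(B|A) = 0.48 × 0.25 = 0.12
P(A ∩ C) = P(A)·P(C|A) = 0.48 × 0.50 = 0.24
Apply inclusion-exclusion:
P(A ∪ B ∪ C) = 0.48 + 0.40 + 0.44 − 0.12 − 0.24 − 0.16 + 0.08 = 0.88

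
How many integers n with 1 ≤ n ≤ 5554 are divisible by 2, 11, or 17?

3177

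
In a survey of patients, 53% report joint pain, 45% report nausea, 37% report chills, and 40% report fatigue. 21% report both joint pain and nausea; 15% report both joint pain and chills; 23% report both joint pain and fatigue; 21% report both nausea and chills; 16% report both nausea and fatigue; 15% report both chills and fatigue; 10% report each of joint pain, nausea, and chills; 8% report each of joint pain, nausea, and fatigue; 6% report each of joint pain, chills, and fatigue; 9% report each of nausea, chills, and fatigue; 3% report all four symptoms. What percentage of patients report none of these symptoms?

6%

P(at least one) = 53 + 45 + 37 + 40 − 21 − 15 − 23 − 21 − 16 − 15 + 10 + 8 + 6 + 9 − 3 = 94%
P(none) = 100% − 94% = 6%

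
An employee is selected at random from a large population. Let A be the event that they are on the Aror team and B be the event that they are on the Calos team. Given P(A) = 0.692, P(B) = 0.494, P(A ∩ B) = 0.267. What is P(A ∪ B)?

Using inclusion–exclusion:
P(A ∪ B) = 0.692 + 0.494 − 0.267 = 0.919

0.919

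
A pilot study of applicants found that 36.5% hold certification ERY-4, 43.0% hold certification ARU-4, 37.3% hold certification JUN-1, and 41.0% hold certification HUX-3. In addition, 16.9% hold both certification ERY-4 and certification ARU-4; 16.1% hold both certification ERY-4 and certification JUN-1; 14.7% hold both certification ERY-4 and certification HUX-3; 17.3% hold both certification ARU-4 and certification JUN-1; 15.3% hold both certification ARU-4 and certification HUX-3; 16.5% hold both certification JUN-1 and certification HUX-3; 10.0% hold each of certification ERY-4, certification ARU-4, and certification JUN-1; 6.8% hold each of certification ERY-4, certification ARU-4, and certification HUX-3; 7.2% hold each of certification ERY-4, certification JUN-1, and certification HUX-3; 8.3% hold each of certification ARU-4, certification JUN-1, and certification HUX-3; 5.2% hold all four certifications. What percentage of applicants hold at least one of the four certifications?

88.1%

P(≥1) = 36.5 + 43.0 + 37.3 + 41.0 − 16.9 − 16.1 − 14.7 − 17.3 − 15.3 − 16.5 + 10.0 + 6.8 + 7.2 + 8.3 − 5.2 = 88.1%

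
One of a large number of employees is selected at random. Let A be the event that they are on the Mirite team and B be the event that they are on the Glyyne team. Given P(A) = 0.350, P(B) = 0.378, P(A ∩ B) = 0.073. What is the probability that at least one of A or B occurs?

Apply inclusion-exclusion:
P(A ∪ B) = 0.350 + 0.378 − 0.073 = 0.655

0.655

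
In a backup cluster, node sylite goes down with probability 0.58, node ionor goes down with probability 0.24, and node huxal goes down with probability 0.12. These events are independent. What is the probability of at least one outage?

Since the events are independent, P(none) is the product of the individual non-occurrence probabilities.
P(none) = (1 − 0.58) × (1 − 0.24) × (1 − 0.12) = 0.42 × 0.76 × 0.88 = 0.280896
P(at least one) = 1 − 0.280896 = 0.719104

0.719104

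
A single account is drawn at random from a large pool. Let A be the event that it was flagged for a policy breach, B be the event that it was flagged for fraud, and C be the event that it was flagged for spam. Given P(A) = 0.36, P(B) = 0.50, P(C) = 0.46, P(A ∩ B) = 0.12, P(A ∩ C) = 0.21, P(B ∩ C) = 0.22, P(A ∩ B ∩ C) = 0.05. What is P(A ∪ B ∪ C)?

0.82

Using inclusion–exclusion:
P(A ∪ B ∪ C) = 0.36 + 0.50 + 0.46 − 0.12 − 0.21 − 0.22 + 0.05 = 0.82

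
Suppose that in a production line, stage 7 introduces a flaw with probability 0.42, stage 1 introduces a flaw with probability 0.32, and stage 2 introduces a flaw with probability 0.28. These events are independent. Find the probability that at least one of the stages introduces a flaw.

0.716032

P(none) = (1 − 0.42) × (1 − 0.32) × (1 − 0.28) = 0.58 × 0.68 × 0.72 = 0.283968
P(at least one) = 1 − 0.283968 = 0.716032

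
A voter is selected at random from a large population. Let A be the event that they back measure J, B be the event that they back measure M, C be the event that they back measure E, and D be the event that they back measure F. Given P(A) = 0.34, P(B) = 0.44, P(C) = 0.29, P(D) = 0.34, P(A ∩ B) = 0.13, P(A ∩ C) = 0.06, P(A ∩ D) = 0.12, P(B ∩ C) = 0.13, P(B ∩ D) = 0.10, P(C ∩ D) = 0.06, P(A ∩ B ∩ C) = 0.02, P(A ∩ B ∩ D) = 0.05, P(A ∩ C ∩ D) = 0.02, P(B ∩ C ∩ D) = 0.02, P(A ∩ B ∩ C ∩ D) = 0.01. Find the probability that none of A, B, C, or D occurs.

0.09

P(A ∪ B ∪ C ∪ D) = 0.34 + 0.44 + 0.29 + 0.34 − 0.13 − 0.06 − 0.12 − 0.13 − 0.10 − 0.06 + 0.02 + 0.05 + 0.02 + 0.02 − 0.01 = 0.91
P(none) = 1 − 0.91 = 0.09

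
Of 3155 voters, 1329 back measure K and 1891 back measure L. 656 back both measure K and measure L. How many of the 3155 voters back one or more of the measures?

2564

N(≥1) = 1329 + 1891 − 656 = 2564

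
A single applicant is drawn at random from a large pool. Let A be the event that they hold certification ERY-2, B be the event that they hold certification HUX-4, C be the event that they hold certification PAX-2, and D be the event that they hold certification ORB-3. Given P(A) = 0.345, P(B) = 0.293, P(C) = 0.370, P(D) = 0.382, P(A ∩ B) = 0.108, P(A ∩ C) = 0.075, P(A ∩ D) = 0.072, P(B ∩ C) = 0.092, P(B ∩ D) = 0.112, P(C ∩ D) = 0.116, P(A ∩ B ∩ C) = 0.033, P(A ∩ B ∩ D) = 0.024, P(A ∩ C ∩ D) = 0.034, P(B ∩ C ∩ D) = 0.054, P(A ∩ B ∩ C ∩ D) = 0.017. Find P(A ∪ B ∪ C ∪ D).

P(A ∪ B ∪ C ∪ D) = 0.345 + 0.293 + 0.370 + 0.382 − 0.108 − 0.075 − 0.072 − 0.092 − 0.112 − 0.116 + 0.033 + 0.024 + 0.034 + 0.054 − 0.017 = 0.943

0.943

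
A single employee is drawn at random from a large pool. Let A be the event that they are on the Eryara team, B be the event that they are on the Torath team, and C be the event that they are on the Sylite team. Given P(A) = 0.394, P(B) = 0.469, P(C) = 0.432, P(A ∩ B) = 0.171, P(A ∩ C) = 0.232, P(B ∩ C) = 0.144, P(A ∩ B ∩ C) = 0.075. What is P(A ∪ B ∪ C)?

0.823

Apply inclusion-exclusion:
P(A ∪ B ∪ C) = 0.394 + 0.469 + 0.432 − 0.171 − 0.232 − 0.144 + 0.075 = 0.823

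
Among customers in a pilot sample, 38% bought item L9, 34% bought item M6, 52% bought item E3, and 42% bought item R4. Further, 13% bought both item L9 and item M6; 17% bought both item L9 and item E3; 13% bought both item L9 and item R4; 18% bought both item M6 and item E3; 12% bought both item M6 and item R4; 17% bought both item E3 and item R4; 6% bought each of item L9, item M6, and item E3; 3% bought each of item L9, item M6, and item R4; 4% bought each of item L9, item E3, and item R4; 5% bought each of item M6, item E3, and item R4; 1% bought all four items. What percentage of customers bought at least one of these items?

Inclusion–exclusion gives
P(union) = 38 + 34 + 52 + 42 − 13 − 17 − 13 − 18 − 12 − 17 + 6 + 3 + 4 + 5 − 1 = 93%

93%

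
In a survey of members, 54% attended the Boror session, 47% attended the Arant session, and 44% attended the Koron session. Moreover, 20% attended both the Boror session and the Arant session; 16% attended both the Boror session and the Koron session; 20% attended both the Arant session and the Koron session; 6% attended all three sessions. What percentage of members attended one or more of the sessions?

P(≥1) = 54 + 47 + 44 − 20 − 16 − 20 + 6 = 95%

95%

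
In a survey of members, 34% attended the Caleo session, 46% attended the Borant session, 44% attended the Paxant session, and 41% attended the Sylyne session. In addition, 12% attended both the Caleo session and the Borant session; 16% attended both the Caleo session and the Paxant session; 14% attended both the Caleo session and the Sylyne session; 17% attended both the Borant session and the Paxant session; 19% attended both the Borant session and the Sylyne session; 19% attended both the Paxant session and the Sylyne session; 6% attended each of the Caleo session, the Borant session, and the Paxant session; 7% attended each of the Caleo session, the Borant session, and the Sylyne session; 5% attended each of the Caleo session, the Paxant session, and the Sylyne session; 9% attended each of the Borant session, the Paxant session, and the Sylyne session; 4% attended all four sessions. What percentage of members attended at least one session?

Using inclusion–exclusion:
P(union) = 34 + 46 + 44 + 41 − 12 − 16 − 14 − 17 − 19 − 19 + 6 + 7 + 5 + 9 − 4 = 91%

91%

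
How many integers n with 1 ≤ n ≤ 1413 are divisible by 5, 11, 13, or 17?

520

282 + 128 + 108 + 83 − 25 − 21 − 16 − 9 − 7 − 6 + 1 + 1 + 1 + 0 − 0 = 520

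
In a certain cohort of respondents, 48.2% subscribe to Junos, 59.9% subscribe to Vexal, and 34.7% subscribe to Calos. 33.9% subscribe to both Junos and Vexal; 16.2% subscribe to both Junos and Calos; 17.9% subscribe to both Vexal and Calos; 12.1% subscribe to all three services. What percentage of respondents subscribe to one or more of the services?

86.9%

P(≥1) = 48.2 + 59.9 + 34.7 − 33.9 − 16.2 − 17.9 + 12.1 = 86.9%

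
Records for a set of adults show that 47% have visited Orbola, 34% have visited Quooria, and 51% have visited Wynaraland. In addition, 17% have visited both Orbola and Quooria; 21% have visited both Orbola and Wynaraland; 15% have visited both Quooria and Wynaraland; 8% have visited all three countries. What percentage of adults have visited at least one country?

87%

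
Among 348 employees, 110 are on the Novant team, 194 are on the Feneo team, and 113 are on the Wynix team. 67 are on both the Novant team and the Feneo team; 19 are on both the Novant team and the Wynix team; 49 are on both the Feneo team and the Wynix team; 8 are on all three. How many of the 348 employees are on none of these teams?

Inclusion–exclusion gives
N(≥1) = 110 + 194 + 113 − 67 − 19 − 49 + 8 = 290
None: 348 − 290 = 58

58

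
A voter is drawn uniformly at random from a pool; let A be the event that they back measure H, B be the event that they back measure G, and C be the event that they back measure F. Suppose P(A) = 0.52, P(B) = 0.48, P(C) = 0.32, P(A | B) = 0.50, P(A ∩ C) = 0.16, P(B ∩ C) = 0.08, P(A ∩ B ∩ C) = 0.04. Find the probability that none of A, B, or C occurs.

P(A ∩ B) = P(B)·P(A|B) = 0.48 × 0.50 = 0.24
P(A ∪ B ∪ C) = 0.52 + 0.48 + 0.32 − 0.24 − 0.16 − 0.08 + 0.04 = 0.88
P(none) = 1 − 0.88 = 0.12

0.12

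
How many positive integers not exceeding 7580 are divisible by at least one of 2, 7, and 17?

4522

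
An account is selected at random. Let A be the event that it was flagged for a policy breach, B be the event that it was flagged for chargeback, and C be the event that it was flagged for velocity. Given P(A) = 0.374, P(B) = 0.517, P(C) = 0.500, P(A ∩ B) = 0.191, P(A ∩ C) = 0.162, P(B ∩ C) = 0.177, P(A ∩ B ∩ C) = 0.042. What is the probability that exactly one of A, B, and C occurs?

0.457

Using the inclusion–exclusion count for exactly one event:
P(exactly one) = 0.374 + 0.517 + 0.500 − 2·0.191 − 2·0.162 − 2·0.177 + 3·0.042 = 0.457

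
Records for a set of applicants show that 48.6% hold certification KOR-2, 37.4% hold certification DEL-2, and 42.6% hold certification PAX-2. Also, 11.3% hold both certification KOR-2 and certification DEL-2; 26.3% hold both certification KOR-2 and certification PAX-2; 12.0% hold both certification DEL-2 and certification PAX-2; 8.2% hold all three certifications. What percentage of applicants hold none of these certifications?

12.8%

Apply inclusion-exclusion:
P(at least one) = 48.6 + 37.4 + 42.6 − 11.3 − 26.3 − 12.0 + 8.2 = 87.2%
P(none) = 100% − 87.2% = 12.8%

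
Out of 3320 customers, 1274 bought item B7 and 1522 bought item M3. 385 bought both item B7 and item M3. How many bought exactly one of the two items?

|exactly one| = 1274 + 1522 − 2·385 = 2026

2026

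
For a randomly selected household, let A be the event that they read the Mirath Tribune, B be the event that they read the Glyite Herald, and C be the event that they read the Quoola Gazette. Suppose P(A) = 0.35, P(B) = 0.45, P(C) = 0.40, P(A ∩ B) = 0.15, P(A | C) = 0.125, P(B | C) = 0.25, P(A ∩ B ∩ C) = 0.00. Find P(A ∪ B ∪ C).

P(A ∩ C) = P(C)·P(A|C) = 0.40 × 0.125 = 0.05
P(B ∩ C) = P(C)·P(B|C) = 0.40 × 0.25 = 0.10
P(A ∪ B ∪ C) = 0.35 + 0.45 + 0.40 − 0.15 − 0.05 − 0.10 + 0.00 = 0.90

0.90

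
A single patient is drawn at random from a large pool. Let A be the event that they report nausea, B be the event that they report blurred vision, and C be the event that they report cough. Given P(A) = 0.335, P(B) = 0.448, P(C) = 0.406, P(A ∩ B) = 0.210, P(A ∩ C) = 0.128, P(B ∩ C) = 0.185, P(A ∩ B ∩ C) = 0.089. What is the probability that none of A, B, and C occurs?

By inclusion-exclusion,
P(A ∪ B ∪ C) = 0.335 + 0.448 + 0.406 − 0.210 − 0.128 − 0.185 + 0.089 = 0.755
P(none) = 1 − 0.755 = 0.245

0.245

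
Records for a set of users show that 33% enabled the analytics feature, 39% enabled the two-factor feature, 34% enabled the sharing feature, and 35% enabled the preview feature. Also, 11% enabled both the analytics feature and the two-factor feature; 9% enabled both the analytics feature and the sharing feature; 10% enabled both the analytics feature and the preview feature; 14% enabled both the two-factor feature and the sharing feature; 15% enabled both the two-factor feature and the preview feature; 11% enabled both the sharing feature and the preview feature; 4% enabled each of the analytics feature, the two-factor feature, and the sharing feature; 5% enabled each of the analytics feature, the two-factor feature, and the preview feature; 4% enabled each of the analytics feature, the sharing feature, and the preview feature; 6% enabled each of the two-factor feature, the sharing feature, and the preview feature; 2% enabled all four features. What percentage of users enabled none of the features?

By inclusion–exclusion:
P(≥1) = 33 + 39 + 34 + 35 − 11 − 9 − 10 − 14 − 15 − 11 + 4 + 5 + 4 + 6 − 2 = 88%
P(none) = 100% − 88% = 12%

12%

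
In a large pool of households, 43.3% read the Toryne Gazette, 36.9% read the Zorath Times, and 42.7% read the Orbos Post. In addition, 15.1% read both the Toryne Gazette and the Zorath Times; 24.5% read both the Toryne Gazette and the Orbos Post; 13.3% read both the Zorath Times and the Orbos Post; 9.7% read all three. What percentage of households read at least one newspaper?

79.7%

P(at least one) = 43.3 + 36.9 + 42.7 − 15.1 − 24.5 − 13.3 + 9.7 = 79.7%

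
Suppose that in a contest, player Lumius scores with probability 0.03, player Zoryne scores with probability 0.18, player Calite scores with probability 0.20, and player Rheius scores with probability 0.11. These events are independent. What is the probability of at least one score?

0.4336752

Since the events are independent, P(none) is the product of the individual non-occurrence probabilities.
P(none) = (1 − 0.03) × (1 − 0.18) × (1 − 0.20) × (1 − 0.11) = 0.97 × 0.82 × 0.80 × 0.89 = 0.5663248
P(at least one) = 1 − 0.5663248 = 0.4336752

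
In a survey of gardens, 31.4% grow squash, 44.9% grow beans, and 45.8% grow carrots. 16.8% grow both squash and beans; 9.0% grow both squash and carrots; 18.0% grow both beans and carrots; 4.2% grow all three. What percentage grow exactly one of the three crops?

47.1%

P(exactly one) = 31.4 + 44.9 + 45.8 − 2·16.8 − 2·9.0 − 2·18.0 + 3·4.2 = 47.1%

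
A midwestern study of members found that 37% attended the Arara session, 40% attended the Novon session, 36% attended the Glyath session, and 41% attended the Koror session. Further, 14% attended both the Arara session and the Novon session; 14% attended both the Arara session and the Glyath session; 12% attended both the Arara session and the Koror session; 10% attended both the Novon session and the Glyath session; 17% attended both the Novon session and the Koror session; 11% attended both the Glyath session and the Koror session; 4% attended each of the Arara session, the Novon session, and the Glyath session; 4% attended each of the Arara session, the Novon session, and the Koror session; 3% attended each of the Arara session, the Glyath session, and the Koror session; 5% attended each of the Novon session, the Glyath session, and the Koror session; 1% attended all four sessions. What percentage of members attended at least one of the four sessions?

91%

P(≥1) = 37 + 40 + 36 + 41 − 14 − 14 − 12 − 10 − 17 − 11 + 4 + 4 + 3 + 5 − 1 = 91%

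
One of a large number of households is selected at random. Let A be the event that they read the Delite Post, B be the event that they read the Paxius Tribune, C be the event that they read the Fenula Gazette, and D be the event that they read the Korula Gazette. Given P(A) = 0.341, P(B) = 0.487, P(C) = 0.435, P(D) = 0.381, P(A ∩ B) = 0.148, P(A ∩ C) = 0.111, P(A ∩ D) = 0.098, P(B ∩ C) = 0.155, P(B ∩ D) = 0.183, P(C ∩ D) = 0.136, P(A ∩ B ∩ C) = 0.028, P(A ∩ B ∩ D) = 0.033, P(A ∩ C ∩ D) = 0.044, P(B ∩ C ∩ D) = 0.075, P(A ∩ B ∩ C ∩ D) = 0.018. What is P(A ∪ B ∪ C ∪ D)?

0.975

P(A ∪ B ∪ C ∪ D) = 0.341 + 0.487 + 0.435 + 0.381 − 0.148 − 0.111 − 0.098 − 0.155 − 0.183 − 0.136 + 0.028 + 0.033 + 0.044 + 0.075 − 0.018 = 0.975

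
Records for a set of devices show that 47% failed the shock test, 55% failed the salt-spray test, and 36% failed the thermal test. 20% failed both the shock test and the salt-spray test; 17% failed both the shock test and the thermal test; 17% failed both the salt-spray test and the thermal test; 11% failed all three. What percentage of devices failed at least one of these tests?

95%

Apply inclusion-exclusion:
P(≥1) = 47 + 55 + 36 − 20 − 17 − 17 + 11 = 95%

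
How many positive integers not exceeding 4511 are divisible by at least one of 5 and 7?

By inclusion-exclusion,
902 + 644 − 128 = 1418

1418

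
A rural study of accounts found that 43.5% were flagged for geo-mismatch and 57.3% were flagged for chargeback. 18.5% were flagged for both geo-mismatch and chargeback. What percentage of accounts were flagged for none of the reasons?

P(at least one) = 43.5 + 57.3 − 18.5 = 82.3%
P(none) = 100% − 82.3% = 17.7%

17.7%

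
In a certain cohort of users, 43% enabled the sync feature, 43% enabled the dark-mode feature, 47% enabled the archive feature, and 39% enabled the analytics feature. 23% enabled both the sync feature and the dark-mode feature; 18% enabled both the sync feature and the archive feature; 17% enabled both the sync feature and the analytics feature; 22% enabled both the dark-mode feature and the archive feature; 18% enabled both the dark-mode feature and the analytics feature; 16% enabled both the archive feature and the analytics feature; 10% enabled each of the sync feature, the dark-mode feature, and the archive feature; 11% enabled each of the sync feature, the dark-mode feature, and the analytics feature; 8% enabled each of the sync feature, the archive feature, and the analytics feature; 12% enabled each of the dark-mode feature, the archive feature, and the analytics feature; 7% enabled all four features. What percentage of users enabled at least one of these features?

92%

P(at least one) = 43 + 43 + 47 + 39 − 23 − 18 − 17 − 22 − 18 − 16 + 10 + 11 + 8 + 12 − 7 = 92%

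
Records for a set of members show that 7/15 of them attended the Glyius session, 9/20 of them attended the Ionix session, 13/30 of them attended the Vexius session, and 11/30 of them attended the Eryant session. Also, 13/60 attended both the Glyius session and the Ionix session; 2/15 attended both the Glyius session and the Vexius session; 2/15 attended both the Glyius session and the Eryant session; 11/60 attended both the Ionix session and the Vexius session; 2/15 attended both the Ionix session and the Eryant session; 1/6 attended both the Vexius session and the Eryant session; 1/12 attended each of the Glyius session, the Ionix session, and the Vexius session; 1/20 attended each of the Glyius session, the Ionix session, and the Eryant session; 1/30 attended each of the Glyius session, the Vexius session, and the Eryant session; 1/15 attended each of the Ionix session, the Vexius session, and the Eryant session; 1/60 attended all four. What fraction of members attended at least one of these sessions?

P(at least one) = 7/15 + 9/20 + 13/30 + 11/30 − 13/60 − 2/15 − 2/15 − 11/60 − 2/15 − 1/6 + 1/12 + 1/20 + 1/30 + 1/15 − 1/60 = 29/30

29/30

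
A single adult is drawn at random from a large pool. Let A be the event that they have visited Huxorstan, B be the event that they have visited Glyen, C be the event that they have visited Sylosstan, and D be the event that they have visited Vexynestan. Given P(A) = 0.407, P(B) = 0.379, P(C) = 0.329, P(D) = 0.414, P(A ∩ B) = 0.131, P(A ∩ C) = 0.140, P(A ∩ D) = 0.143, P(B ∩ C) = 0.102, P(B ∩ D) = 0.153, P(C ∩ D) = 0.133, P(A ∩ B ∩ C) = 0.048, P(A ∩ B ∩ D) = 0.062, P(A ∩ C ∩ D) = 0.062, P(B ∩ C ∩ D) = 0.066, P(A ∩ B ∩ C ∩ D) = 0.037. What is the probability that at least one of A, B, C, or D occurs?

0.928

P(A ∪ B ∪ C ∪ D) = 0.407 + 0.379 + 0.329 + 0.414 − 0.131 − 0.140 − 0.143 − 0.102 − 0.153 − 0.133 + 0.048 + 0.062 + 0.062 + 0.066 − 0.037 = 0.928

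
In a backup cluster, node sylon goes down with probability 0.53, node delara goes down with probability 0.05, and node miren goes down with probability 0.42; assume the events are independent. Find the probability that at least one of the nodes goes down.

P(none) = (1 − 0.53) × (1 − 0.05) × (1 − 0.42) = 0.47 × 0.95 × 0.58 = 0.25897
P(at least one) = 1 − 0.25897 = 0.74103

0.74103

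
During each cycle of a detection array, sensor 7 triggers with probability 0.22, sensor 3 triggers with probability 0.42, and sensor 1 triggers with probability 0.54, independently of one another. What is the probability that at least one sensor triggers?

0.791896

Since the events are independent, P(none) is the product of the individual non-occurrence probabilities.
P(none) = (1 − 0.22) × (1 − 0.42) × (1 − 0.54) = 0.78 × 0.58 × 0.46 = 0.208104
P(at least one) = 1 − 0.208104 = 0.791896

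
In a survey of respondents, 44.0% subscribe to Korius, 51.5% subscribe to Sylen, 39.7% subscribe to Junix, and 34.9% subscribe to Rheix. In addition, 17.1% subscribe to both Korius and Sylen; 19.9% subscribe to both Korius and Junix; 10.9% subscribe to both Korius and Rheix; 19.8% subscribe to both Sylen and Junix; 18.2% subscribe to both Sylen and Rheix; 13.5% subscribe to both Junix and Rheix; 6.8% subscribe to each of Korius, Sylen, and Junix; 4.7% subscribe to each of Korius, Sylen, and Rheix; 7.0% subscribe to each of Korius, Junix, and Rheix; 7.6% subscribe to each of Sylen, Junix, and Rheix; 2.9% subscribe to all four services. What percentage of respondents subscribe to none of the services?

P(at least one) = 44.0 + 51.5 + 39.7 + 34.9 − 17.1 − 19.9 − 10.9 − 19.8 − 18.2 − 13.5 + 6.8 + 4.7 + 7.0 + 7.6 − 2.9 = 93.9%
P(none) = 100% − 93.9% = 6.1%

6.1%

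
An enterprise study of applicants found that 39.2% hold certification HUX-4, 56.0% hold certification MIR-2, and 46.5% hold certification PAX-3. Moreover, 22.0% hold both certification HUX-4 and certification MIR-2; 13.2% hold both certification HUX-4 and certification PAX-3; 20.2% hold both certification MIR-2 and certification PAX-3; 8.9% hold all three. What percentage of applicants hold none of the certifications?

4.8%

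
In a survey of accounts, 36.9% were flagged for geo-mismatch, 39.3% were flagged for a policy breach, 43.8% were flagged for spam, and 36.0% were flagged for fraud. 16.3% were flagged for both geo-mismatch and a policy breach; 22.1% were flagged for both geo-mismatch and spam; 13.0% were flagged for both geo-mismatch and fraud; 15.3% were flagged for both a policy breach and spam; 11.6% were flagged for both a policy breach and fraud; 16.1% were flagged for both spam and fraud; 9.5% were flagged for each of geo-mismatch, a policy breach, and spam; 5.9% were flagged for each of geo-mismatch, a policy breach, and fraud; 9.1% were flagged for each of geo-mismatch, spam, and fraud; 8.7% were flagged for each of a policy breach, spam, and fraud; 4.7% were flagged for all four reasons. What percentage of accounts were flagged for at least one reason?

90.1%

By inclusion-exclusion,
P(≥1) = 36.9 + 39.3 + 43.8 + 36.0 − 16.3 − 22.1 − 13.0 − 15.3 − 11.6 − 16.1 + 9.5 + 5.9 + 9.1 + 8.7 − 4.7 = 90.1%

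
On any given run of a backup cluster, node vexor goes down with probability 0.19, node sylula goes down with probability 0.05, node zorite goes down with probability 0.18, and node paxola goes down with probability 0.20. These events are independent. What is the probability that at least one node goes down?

0.495208

Independence gives P(none) = ∏(1 − pᵢ).
P(none) = (1 − 0.19) × (1 − 0.05) × (1 − 0.18) × (1 − 0.20) = 0.81 × 0.95 × 0.82 × 0.80 = 0.504792
P(at least one) = 1 − 0.504792 = 0.495208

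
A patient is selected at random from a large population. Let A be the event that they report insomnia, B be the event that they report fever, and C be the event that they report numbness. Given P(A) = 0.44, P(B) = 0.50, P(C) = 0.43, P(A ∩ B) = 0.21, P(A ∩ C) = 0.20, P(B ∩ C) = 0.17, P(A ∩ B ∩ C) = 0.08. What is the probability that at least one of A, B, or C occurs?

0.87

P(A ∪ B ∪ C) = 0.44 + 0.50 + 0.43 − 0.21 − 0.20 − 0.17 + 0.08 = 0.87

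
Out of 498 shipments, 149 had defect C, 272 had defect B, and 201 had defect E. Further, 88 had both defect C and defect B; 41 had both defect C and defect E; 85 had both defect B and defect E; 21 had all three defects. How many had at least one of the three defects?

|union| = 149 + 272 + 201 − 88 − 41 − 85 + 21 = 429

429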